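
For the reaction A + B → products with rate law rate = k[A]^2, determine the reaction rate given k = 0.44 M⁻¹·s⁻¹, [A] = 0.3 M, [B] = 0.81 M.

0.0396 M/s

Step 1: The rate law is rate = k[A]^2
Step 2: Note that the rate does not depend on [B] (zero order in B).
Step 3: rate = 0.44 × (0.3)^2 = 0.0396 M/s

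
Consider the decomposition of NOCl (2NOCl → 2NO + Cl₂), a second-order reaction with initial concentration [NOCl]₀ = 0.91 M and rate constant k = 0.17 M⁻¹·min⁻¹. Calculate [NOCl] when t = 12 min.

0.3186 M

Step 1: For a second-order reaction: 1/[NOCl] = 1/[NOCl]₀ + kt
Step 2: 1/[NOCl] = 1/0.91 + 0.17 × 12
Step 3: 1/[NOCl] = 1.099 + 2.04 = 3.139
Step 4: [NOCl] = 1/3.139 = 0.3186 M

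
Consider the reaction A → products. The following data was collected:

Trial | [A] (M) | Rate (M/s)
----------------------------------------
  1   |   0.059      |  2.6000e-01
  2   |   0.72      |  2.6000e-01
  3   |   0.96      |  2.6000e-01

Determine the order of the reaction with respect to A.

zeroth order (0)

Step 1: Compare trials - when concentration changes, rate stays constant.
Step 2: rate₂/rate₁ = 2.6000e-01/2.6000e-01 = 1
Step 3: [A]₂/[A]₁ = 0.72/0.059 = 12.2
Step 4: Since rate ratio ≈ (conc ratio)^0, the reaction is zeroth order.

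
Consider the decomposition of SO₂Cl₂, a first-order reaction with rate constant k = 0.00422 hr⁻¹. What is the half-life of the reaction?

164.3 hr

Step 1: For a first-order reaction, t₁/₂ = ln(2)/k
Step 2: t₁/₂ = ln(2)/0.00422
Step 3: t₁/₂ = 0.6931/0.00422 = 164.3 hr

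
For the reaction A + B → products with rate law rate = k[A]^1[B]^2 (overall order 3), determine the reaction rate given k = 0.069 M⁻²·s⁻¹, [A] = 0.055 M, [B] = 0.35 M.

0.0004649 M/s

Step 1: The rate law is rate = k[A]^1[B]^2, overall order = 1+2 = 3
Step 2: Substitute values: rate = 0.069 × (0.055)^1 × (0.35)^2
Step 3: rate = 0.069 × 0.055 × 0.1225 = 0.000464887 M/s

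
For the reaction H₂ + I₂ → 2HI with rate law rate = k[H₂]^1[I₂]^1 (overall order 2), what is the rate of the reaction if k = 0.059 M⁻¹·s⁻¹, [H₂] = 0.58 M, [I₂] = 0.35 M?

0.01198 M/s

Step 1: The rate law is rate = k[H₂]^1[I₂]^1, overall order = 1+1 = 2
Step 2: Substitute values: rate = 0.059 × (0.58)^1 × (0.35)^1
Step 3: rate = 0.059 × 0.58 × 0.35 = 0.011977 M/s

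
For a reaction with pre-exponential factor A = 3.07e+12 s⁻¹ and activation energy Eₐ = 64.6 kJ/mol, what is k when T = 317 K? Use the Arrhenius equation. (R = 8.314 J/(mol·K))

6.95e+01 s⁻¹

Step 1: Use the Arrhenius equation: k = A × exp(-Eₐ/RT)
Step 2: Convert Eₐ to J/mol: 64.6 kJ/mol = 64600 J/mol
Step 3: Calculate the exponent: -Eₐ/(RT) = -64600/(8.314 × 317) = -24.51112
Step 4: k = 3.07e+12 × exp(-24.51112)
Step 5: k = 3.07e+12 × 2.26441e-11 = 6.9517e+01 s⁻¹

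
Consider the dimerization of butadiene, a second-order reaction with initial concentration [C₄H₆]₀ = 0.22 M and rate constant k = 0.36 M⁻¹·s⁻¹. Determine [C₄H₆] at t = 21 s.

0.08261 M

Step 1: For a second-order reaction: 1/[C₄H₆] = 1/[C₄H₆]₀ + kt
Step 2: 1/[C₄H₆] = 1/0.22 + 0.36 × 21
Step 3: 1/[C₄H₆] = 4.545 + 7.56 = 12.11
Step 4: [C₄H₆] = 1/12.11 = 0.08261 M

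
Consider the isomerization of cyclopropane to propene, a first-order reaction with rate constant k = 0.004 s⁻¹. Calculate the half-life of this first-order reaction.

173.3 s

Step 1: For a first-order reaction, t₁/₂ = ln(2)/k
Step 2: t₁/₂ = ln(2)/0.004
Step 3: t₁/₂ = 0.6931/0.004 = 173.3 s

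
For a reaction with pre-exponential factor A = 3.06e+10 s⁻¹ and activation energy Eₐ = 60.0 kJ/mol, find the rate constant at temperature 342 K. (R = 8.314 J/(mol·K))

2.10e+01 s⁻¹

Step 1: Use the Arrhenius equation: k = A × exp(-Eₐ/RT)
Step 2: Convert Eₐ to J/mol: 60.0 kJ/mol = 60000 J/mol
Step 3: Calculate the exponent: -Eₐ/(RT) = -60000/(8.314 × 342) = -21.10159
Step 4: k = 3.06e+10 × exp(-21.10159)
Step 5: k = 3.06e+10 × 6.85008e-10 = 2.0961e+01 s⁻¹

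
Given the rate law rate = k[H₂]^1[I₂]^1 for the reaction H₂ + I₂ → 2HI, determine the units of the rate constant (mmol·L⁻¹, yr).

(mmol·L⁻¹)⁻¹·yr⁻¹

Step 1: Overall order = 1 + 1 = 2.
Step 2: rate has units mmol·L⁻¹·yr⁻¹; [H₂]^1[I₂]^1 has units (mmol·L⁻¹)^2.
Step 3: k = rate/([H₂]^1[I₂]^1), so units of k = (mmol·L⁻¹)^(1-2)·yr⁻¹ = (mmol·L⁻¹)⁻¹·yr⁻¹.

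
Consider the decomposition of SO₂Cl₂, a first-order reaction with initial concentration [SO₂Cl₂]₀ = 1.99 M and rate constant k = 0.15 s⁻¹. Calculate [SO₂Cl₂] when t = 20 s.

0.09908 M

Step 1: For a first-order reaction: [SO₂Cl₂] = [SO₂Cl₂]₀ × e^(-kt)
Step 2: [SO₂Cl₂] = 1.99 × e^(-0.15 × 20)
Step 3: [SO₂Cl₂] = 1.99 × e^(-3)
Step 4: [SO₂Cl₂] = 1.99 × 0.0497871 = 0.09908 M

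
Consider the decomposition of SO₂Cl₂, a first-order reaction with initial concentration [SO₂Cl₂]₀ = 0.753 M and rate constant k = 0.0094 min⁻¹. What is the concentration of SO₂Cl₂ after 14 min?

0.6601 M

Step 1: For a first-order reaction: [SO₂Cl₂] = [SO₂Cl₂]₀ × e^(-kt)
Step 2: [SO₂Cl₂] = 0.753 × e^(-0.0094 × 14)
Step 3: [SO₂Cl₂] = 0.753 × e^(-0.1316)
Step 4: [SO₂Cl₂] = 0.753 × 0.876692 = 0.6601 M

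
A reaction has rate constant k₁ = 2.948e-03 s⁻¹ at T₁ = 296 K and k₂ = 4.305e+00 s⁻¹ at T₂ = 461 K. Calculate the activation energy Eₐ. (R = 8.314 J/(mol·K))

50.1 kJ/mol

Step 1: Use the two-temperature Arrhenius form: ln(k₂/k₁) = -Eₐ/R × (1/T₂ - 1/T₁)
Step 2: ln(k₂/k₁) = ln(4.305e+00/2.948e-03) = ln(1460.31) = 7.28641
Step 3: 1/T₂ - 1/T₁ = 1/461 - 1/296 = -1.209181e-03 K⁻¹
Step 4: Eₐ = -R × ln(k₂/k₁) / (1/T₂ - 1/T₁) = -8.314 × 7.28641 / -1.209181e-03
Step 5: Eₐ = 5.0099e+04 J/mol = 50.1 kJ/mol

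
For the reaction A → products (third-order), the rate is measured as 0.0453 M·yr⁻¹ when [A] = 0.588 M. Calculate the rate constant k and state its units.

0.2228 M⁻²·yr⁻¹

Step 1: rate = k[A]^3, so k = rate / [A]^3.
Step 2: k = 0.0453 / (0.588)^3 = 0.0453 / 0.2033.
Step 3: k = 0.2228 M⁻²·yr⁻¹.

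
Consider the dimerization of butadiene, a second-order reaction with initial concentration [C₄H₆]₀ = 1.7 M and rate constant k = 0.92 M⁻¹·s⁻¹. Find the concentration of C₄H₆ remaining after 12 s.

0.086 M

Step 1: For a second-order reaction: 1/[C₄H₆] = 1/[C₄H₆]₀ + kt
Step 2: 1/[C₄H₆] = 1/1.7 + 0.92 × 12
Step 3: 1/[C₄H₆] = 0.5882 + 11.04 = 11.63
Step 4: [C₄H₆] = 1/11.63 = 0.086 M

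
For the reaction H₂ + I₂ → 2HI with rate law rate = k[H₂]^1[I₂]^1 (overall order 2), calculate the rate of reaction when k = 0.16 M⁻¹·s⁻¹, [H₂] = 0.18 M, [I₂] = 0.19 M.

0.005472 M/s

Step 1: The rate law is rate = k[H₂]^1[I₂]^1, overall order = 1+1 = 2
Step 2: Substitute values: rate = 0.16 × (0.18)^1 × (0.19)^1
Step 3: rate = 0.16 × 0.18 × 0.19 = 0.005472 M/s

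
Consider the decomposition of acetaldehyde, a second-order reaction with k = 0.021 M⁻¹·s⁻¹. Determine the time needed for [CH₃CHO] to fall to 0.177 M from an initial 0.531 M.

179.4 s

Step 1: For second-order: t = (1/[CH₃CHO] - 1/[CH₃CHO]₀)/k
Step 2: t = (1/0.177 - 1/0.531)/0.021
Step 3: t = (5.65 - 1.883)/0.021
Step 4: t = 3.766/0.021 = 179.4 s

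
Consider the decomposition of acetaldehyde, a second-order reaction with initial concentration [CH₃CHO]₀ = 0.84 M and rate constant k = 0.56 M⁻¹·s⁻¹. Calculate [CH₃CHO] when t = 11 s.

0.136 M

Step 1: For a second-order reaction: 1/[CH₃CHO] = 1/[CH₃CHO]₀ + kt
Step 2: 1/[CH₃CHO] = 1/0.84 + 0.56 × 11
Step 3: 1/[CH₃CHO] = 1.19 + 6.16 = 7.35
Step 4: [CH₃CHO] = 1/7.35 = 0.136 M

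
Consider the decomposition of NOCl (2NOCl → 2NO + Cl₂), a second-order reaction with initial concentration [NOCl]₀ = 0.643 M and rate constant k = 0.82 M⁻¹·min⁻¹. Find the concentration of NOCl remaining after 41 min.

0.02843 M

Step 1: For a second-order reaction: 1/[NOCl] = 1/[NOCl]₀ + kt
Step 2: 1/[NOCl] = 1/0.643 + 0.82 × 41
Step 3: 1/[NOCl] = 1.555 + 33.62 = 35.18
Step 4: [NOCl] = 1/35.18 = 0.02843 M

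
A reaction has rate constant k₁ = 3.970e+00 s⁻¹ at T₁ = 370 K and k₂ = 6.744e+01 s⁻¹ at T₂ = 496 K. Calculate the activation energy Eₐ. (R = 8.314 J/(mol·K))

34.3 kJ/mol

Step 1: Use the two-temperature Arrhenius form: ln(k₂/k₁) = -Eₐ/R × (1/T₂ - 1/T₁)
Step 2: ln(k₂/k₁) = ln(6.744e+01/3.970e+00) = ln(16.9874) = 2.83247
Step 3: 1/T₂ - 1/T₁ = 1/496 - 1/370 = -6.865737e-04 K⁻¹
Step 4: Eₐ = -R × ln(k₂/k₁) / (1/T₂ - 1/T₁) = -8.314 × 2.83247 / -6.865737e-04
Step 5: Eₐ = 3.4300e+04 J/mol = 34.3 kJ/mol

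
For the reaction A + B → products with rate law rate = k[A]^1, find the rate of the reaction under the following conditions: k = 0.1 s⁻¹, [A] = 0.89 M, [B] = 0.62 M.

0.089 M/s

Step 1: The rate law is rate = k[A]^1
Step 2: Note that the rate does not depend on [B] (zero order in B).
Step 3: rate = 0.1 × (0.89)^1 = 0.089 M/s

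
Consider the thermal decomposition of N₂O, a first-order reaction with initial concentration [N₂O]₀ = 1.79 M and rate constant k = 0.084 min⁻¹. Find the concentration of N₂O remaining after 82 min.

0.001826 M

Step 1: For a first-order reaction: [N₂O] = [N₂O]₀ × e^(-kt)
Step 2: [N₂O] = 1.79 × e^(-0.084 × 82)
Step 3: [N₂O] = 1.79 × e^(-6.888)
Step 4: [N₂O] = 1.79 × 0.00101995 = 0.001826 M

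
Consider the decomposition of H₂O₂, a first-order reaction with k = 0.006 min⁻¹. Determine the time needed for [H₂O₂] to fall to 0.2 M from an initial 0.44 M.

131.4 min

Step 1: For first-order: t = ln([H₂O₂]₀/[H₂O₂])/k
Step 2: t = ln(0.44/0.2)/0.006
Step 3: t = ln(2.2)/0.006
Step 4: t = 0.7885/0.006 = 131.4 min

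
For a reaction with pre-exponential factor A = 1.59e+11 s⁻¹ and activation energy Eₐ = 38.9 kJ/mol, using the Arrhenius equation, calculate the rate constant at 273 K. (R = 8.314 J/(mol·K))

5.73e+03 s⁻¹

Step 1: Use the Arrhenius equation: k = A × exp(-Eₐ/RT)
Step 2: Convert Eₐ to J/mol: 38.9 kJ/mol = 38900 J/mol
Step 3: Calculate the exponent: -Eₐ/(RT) = -38900/(8.314 × 273) = -17.13866
Step 4: k = 1.59e+11 × exp(-17.13866)
Step 5: k = 1.59e+11 × 3.60391e-08 = 5.7302e+03 s⁻¹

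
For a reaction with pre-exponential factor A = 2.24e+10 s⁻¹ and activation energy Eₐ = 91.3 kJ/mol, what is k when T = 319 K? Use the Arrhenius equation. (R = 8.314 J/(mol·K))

2.51e-05 s⁻¹

Step 1: Use the Arrhenius equation: k = A × exp(-Eₐ/RT)
Step 2: Convert Eₐ to J/mol: 91.3 kJ/mol = 91300 J/mol
Step 3: Calculate the exponent: -Eₐ/(RT) = -91300/(8.314 × 319) = -34.42469
Step 4: k = 2.24e+10 × exp(-34.42469)
Step 5: k = 2.24e+10 × 1.12085e-15 = 2.5107e-05 s⁻¹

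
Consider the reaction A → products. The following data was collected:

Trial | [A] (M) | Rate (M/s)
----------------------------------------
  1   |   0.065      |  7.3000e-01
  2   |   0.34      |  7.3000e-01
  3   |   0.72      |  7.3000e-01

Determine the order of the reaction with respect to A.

zeroth order (0)

Step 1: Compare trials - when concentration changes, rate stays constant.
Step 2: rate₂/rate₁ = 7.3000e-01/7.3000e-01 = 1
Step 3: [A]₂/[A]₁ = 0.34/0.065 = 5.231
Step 4: Since rate ratio ≈ (conc ratio)^0, the reaction is zeroth order.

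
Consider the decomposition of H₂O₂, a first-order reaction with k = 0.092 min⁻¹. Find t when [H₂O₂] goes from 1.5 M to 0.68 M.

8.599 min

Step 1: For first-order: t = ln([H₂O₂]₀/[H₂O₂])/k
Step 2: t = ln(1.5/0.68)/0.092
Step 3: t = ln(2.206)/0.092
Step 4: t = 0.7911/0.092 = 8.599 min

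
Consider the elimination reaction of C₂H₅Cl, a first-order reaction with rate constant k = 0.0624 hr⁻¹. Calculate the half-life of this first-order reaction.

11.11 hr

Step 1: For a first-order reaction, t₁/₂ = ln(2)/k
Step 2: t₁/₂ = ln(2)/0.0624
Step 3: t₁/₂ = 0.6931/0.0624 = 11.11 hr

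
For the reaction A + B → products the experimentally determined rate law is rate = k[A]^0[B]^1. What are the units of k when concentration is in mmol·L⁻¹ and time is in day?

day⁻¹

Step 1: Overall order = 0 + 1 = 1.
Step 2: rate has units mmol·L⁻¹·day⁻¹; [A]^0[B]^1 has units (mmol·L⁻¹)^1.
Step 3: k = rate/([A]^0[B]^1), so units of k = (mmol·L⁻¹)^(1-1)·day⁻¹ = day⁻¹.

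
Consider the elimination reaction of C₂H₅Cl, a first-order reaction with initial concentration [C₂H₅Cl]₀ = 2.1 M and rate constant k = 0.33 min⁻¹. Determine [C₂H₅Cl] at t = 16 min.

0.01069 M

Step 1: For a first-order reaction: [C₂H₅Cl] = [C₂H₅Cl]₀ × e^(-kt)
Step 2: [C₂H₅Cl] = 2.1 × e^(-0.33 × 16)
Step 3: [C₂H₅Cl] = 2.1 × e^(-5.28)
Step 4: [C₂H₅Cl] = 2.1 × 0.00509243 = 0.01069 M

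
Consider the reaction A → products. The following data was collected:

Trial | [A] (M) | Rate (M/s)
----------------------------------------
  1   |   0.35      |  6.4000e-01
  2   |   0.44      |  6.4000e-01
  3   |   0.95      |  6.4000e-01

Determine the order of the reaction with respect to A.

zeroth order (0)

Step 1: Compare trials - when concentration changes, rate stays constant.
Step 2: rate₂/rate₁ = 6.4000e-01/6.4000e-01 = 1
Step 3: [A]₂/[A]₁ = 0.44/0.35 = 1.257
Step 4: Since rate ratio ≈ (conc ratio)^0, the reaction is zeroth order.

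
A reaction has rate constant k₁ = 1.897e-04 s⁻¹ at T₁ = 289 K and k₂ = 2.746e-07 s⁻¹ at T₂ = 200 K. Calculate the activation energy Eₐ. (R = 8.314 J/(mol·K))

35.3 kJ/mol

Step 1: Use the two-temperature Arrhenius form: ln(k₂/k₁) = -Eₐ/R × (1/T₂ - 1/T₁)
Step 2: ln(k₂/k₁) = ln(2.746e-07/1.897e-04) = ln(0.00144755) = -6.53788
Step 3: 1/T₂ - 1/T₁ = 1/200 - 1/289 = 1.539792e-03 K⁻¹
Step 4: Eₐ = -R × ln(k₂/k₁) / (1/T₂ - 1/T₁) = -8.314 × -6.53788 / 1.539792e-03
Step 5: Eₐ = 3.5301e+04 J/mol = 35.3 kJ/mol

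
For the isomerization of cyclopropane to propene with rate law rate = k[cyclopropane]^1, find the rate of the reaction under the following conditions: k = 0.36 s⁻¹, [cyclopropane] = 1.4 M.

0.504 M/s

Step 1: Identify the rate law: rate = k[cyclopropane]^1
Step 2: Substitute values: rate = 0.36 × (1.4)^1
Step 3: Calculate: rate = 0.36 × 1.4 = 0.504 M/s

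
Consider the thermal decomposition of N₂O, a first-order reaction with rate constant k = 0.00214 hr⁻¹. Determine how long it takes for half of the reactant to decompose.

323.9 hr

Step 1: For a first-order reaction, t₁/₂ = ln(2)/k
Step 2: t₁/₂ = ln(2)/0.00214
Step 3: t₁/₂ = 0.6931/0.00214 = 323.9 hr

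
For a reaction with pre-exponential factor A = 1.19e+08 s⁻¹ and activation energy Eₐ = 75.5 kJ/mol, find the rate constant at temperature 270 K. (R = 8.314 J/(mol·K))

2.94e-07 s⁻¹

Step 1: Use the Arrhenius equation: k = A × exp(-Eₐ/RT)
Step 2: Convert Eₐ to J/mol: 75.5 kJ/mol = 75500 J/mol
Step 3: Calculate the exponent: -Eₐ/(RT) = -75500/(8.314 × 270) = -33.63359
Step 4: k = 1.19e+08 × exp(-33.63359)
Step 5: k = 1.19e+08 × 2.47239e-15 = 2.9421e-07 s⁻¹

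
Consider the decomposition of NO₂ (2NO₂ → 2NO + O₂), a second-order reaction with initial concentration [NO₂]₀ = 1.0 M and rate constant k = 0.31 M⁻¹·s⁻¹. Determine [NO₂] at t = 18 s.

0.152 M

Step 1: For a second-order reaction: 1/[NO₂] = 1/[NO₂]₀ + kt
Step 2: 1/[NO₂] = 1/1.0 + 0.31 × 18
Step 3: 1/[NO₂] = 1 + 5.58 = 6.58
Step 4: [NO₂] = 1/6.58 = 0.152 M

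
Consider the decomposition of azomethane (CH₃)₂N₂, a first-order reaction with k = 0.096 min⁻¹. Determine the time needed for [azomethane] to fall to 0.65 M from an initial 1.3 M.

7.22 min

Step 1: For first-order: t = ln([azomethane]₀/[azomethane])/k
Step 2: t = ln(1.3/0.65)/0.096
Step 3: t = ln(2)/0.096
Step 4: t = 0.6931/0.096 = 7.22 min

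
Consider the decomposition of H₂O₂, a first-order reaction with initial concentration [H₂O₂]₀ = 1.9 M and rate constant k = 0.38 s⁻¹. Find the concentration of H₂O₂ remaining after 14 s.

0.009296 M

Step 1: For a first-order reaction: [H₂O₂] = [H₂O₂]₀ × e^(-kt)
Step 2: [H₂O₂] = 1.9 × e^(-0.38 × 14)
Step 3: [H₂O₂] = 1.9 × e^(-5.32)
Step 4: [H₂O₂] = 1.9 × 0.00489275 = 0.009296 M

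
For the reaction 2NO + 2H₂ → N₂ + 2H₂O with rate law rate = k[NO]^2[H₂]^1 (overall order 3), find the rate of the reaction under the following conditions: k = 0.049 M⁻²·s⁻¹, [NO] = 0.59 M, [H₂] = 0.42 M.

0.007164 M/s

Step 1: The rate law is rate = k[NO]^2[H₂]^1, overall order = 2+1 = 3
Step 2: Substitute values: rate = 0.049 × (0.59)^2 × (0.42)^1
Step 3: rate = 0.049 × 0.3481 × 0.42 = 0.0071639 M/s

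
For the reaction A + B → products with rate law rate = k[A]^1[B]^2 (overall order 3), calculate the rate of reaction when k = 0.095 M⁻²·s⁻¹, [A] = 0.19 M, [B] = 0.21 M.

0.000796 M/s

Step 1: The rate law is rate = k[A]^1[B]^2, overall order = 1+2 = 3
Step 2: Substitute values: rate = 0.095 × (0.19)^1 × (0.21)^2
Step 3: rate = 0.095 × 0.19 × 0.0441 = 0.000796005 M/s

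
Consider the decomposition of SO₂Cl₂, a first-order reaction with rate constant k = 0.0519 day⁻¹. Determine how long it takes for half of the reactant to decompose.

13.36 day

Step 1: For a first-order reaction, t₁/₂ = ln(2)/k
Step 2: t₁/₂ = ln(2)/0.0519
Step 3: t₁/₂ = 0.6931/0.0519 = 13.36 day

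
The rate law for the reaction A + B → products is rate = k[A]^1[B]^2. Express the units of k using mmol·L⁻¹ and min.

(mmol·L⁻¹)⁻²·min⁻¹

Step 1: Overall order = 1 + 2 = 3.
Step 2: rate has units mmol·L⁻¹·min⁻¹; [A]^1[B]^2 has units (mmol·L⁻¹)^3.
Step 3: k = rate/([A]^1[B]^2), so units of k = (mmol·L⁻¹)^(1-3)·min⁻¹ = (mmol·L⁻¹)⁻²·min⁻¹.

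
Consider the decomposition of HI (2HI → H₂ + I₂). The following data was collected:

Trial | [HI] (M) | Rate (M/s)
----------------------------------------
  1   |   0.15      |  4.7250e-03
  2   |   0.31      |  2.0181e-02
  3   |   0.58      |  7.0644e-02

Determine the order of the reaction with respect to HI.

second order (2)

Step 1: Compare trials to find order n where rate₂/rate₁ = ([HI]₂/[HI]₁)^n
Step 2: rate₂/rate₁ = 2.0181e-02/4.7250e-03 = 4.271
Step 3: [HI]₂/[HI]₁ = 0.31/0.15 = 2.067
Step 4: n = ln(4.271)/ln(2.067) = 2.00 ≈ 2
Step 5: The reaction is second order in HI.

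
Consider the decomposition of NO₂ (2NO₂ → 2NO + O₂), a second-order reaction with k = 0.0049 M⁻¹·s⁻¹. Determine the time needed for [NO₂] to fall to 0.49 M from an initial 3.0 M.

348.5 s

Step 1: For second-order: t = (1/[NO₂] - 1/[NO₂]₀)/k
Step 2: t = (1/0.49 - 1/3.0)/0.0049
Step 3: t = (2.041 - 0.3333)/0.0049
Step 4: t = 1.707/0.0049 = 348.5 s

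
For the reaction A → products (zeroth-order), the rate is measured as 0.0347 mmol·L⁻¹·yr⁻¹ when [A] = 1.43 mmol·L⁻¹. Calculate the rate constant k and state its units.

0.0347 mmol·L⁻¹·yr⁻¹

Step 1: For a zeroth-order reaction, rate = k (independent of concentration).
Step 2: k = rate = 0.0347 mmol·L⁻¹·yr⁻¹.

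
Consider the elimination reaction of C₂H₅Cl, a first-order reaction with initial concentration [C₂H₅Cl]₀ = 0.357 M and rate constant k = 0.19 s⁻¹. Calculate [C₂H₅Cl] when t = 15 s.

0.02065 M

Step 1: For a first-order reaction: [C₂H₅Cl] = [C₂H₅Cl]₀ × e^(-kt)
Step 2: [C₂H₅Cl] = 0.357 × e^(-0.19 × 15)
Step 3: [C₂H₅Cl] = 0.357 × e^(-2.85)
Step 4: [C₂H₅Cl] = 0.357 × 0.0578443 = 0.02065 M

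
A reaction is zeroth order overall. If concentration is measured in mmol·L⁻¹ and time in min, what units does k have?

mmol·L⁻¹·min⁻¹

Step 1: For overall order n, rate = k × (concentration)^n.
Step 2: Rate has units mmol·L⁻¹·min⁻¹; concentration term has units (mmol·L⁻¹)^0.
Step 3: k = rate / (concentration)^n, so units of k = (mmol·L⁻¹)^(1-0)·min⁻¹ = mmol·L⁻¹·min⁻¹.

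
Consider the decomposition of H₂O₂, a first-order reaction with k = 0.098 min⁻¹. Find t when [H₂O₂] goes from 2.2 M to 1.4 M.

4.612 min

Step 1: For first-order: t = ln([H₂O₂]₀/[H₂O₂])/k
Step 2: t = ln(2.2/1.4)/0.098
Step 3: t = ln(1.571)/0.098
Step 4: t = 0.452/0.098 = 4.612 min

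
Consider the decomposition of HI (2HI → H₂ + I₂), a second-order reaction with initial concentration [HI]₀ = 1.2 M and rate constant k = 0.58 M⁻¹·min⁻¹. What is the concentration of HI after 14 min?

0.1117 M

Step 1: For a second-order reaction: 1/[HI] = 1/[HI]₀ + kt
Step 2: 1/[HI] = 1/1.2 + 0.58 × 14
Step 3: 1/[HI] = 0.8333 + 8.12 = 8.953
Step 4: [HI] = 1/8.953 = 0.1117 M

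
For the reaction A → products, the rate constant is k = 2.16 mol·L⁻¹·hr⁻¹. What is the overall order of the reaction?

zeroth order (0)

Step 1: The units of k for an nth-order reaction are (concentration)^(1-n)·(time)⁻¹.
Step 2: Here k has units mol·L⁻¹·hr⁻¹, so the concentration exponent is 1.
Step 3: 1 - n = 1 ⇒ n = 0. The reaction is zeroth order.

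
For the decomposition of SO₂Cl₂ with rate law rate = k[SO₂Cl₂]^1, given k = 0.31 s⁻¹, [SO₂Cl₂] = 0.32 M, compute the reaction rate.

0.0992 M/s

Step 1: Identify the rate law: rate = k[SO₂Cl₂]^1
Step 2: Substitute values: rate = 0.31 × (0.32)^1
Step 3: Calculate: rate = 0.31 × 0.32 = 0.0992 M/s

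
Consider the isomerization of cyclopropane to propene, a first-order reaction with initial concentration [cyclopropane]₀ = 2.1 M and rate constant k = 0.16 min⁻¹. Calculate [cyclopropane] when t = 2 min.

1.525 M

Step 1: For a first-order reaction: [cyclopropane] = [cyclopropane]₀ × e^(-kt)
Step 2: [cyclopropane] = 2.1 × e^(-0.16 × 2)
Step 3: [cyclopropane] = 2.1 × e^(-0.32)
Step 4: [cyclopropane] = 2.1 × 0.726149 = 1.525 M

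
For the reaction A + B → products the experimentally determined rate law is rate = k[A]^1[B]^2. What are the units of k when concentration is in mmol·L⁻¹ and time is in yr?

(mmol·L⁻¹)⁻²·yr⁻¹

Step 1: Overall order = 1 + 2 = 3.
Step 2: rate has units mmol·L⁻¹·yr⁻¹; [A]^1[B]^2 has units (mmol·L⁻¹)^3.
Step 3: k = rate/([A]^1[B]^2), so units of k = (mmol·L⁻¹)^(1-3)·yr⁻¹ = (mmol·L⁻¹)⁻²·yr⁻¹.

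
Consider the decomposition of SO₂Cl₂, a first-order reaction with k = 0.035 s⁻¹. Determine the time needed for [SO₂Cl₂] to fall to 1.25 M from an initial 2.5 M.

19.8 s

Step 1: For first-order: t = ln([SO₂Cl₂]₀/[SO₂Cl₂])/k
Step 2: t = ln(2.5/1.25)/0.035
Step 3: t = ln(2)/0.035
Step 4: t = 0.6931/0.035 = 19.8 s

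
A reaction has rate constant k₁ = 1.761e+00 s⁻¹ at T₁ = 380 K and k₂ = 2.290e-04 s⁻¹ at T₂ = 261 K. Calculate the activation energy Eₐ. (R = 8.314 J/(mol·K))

62.0 kJ/mol

Step 1: Use the two-temperature Arrhenius form: ln(k₂/k₁) = -Eₐ/R × (1/T₂ - 1/T₁)
Step 2: ln(k₂/k₁) = ln(2.290e-04/1.761e+00) = ln(0.00013004) = -8.94767
Step 3: 1/T₂ - 1/T₁ = 1/261 - 1/380 = 1.199839e-03 K⁻¹
Step 4: Eₐ = -R × ln(k₂/k₁) / (1/T₂ - 1/T₁) = -8.314 × -8.94767 / 1.199839e-03
Step 5: Eₐ = 6.2001e+04 J/mol = 62.0 kJ/mol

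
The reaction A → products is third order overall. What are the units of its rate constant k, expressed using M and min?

M⁻²·min⁻¹

Step 1: For overall order n, rate = k × (concentration)^n.
Step 2: Rate has units M·min⁻¹; concentration term has units M^3.
Step 3: k = rate / (concentration)^n, so units of k = M^(1-3)·min⁻¹ = M⁻²·min⁻¹.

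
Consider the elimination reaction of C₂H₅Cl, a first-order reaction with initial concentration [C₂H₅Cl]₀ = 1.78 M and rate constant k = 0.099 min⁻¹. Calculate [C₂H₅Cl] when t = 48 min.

0.01537 M

Step 1: For a first-order reaction: [C₂H₅Cl] = [C₂H₅Cl]₀ × e^(-kt)
Step 2: [C₂H₅Cl] = 1.78 × e^(-0.099 × 48)
Step 3: [C₂H₅Cl] = 1.78 × e^(-4.752)
Step 4: [C₂H₅Cl] = 1.78 × 0.00863441 = 0.01537 M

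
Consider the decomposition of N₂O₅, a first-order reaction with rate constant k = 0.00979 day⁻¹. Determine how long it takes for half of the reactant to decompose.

70.8 day

Step 1: For a first-order reaction, t₁/₂ = ln(2)/k
Step 2: t₁/₂ = ln(2)/0.00979
Step 3: t₁/₂ = 0.6931/0.00979 = 70.8 day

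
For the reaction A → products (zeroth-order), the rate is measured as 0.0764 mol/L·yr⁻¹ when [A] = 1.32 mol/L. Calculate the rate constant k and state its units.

0.0764 mol/L·yr⁻¹

Step 1: For a zeroth-order reaction, rate = k (independent of concentration).
Step 2: k = rate = 0.0764 mol/L·yr⁻¹.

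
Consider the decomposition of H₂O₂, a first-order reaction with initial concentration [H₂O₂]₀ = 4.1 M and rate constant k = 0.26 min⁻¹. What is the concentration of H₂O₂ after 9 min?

0.3949 M

Step 1: For a first-order reaction: [H₂O₂] = [H₂O₂]₀ × e^(-kt)
Step 2: [H₂O₂] = 4.1 × e^(-0.26 × 9)
Step 3: [H₂O₂] = 4.1 × e^(-2.34)
Step 4: [H₂O₂] = 4.1 × 0.0963276 = 0.3949 M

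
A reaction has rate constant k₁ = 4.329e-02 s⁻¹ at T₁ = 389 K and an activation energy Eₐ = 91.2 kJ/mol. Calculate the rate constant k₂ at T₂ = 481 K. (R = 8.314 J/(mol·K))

9.523e+00 s⁻¹

Step 1: Use the two-temperature Arrhenius form: ln(k₂/k₁) = -Eₐ/R × (1/T₂ - 1/T₁)
Step 2: Convert Eₐ to J/mol: 91.2 kJ/mol = 91200 J/mol
Step 3: 1/T₂ - 1/T₁ = 1/481 - 1/389 = -4.916920e-04 K⁻¹
Step 4: ln(k₂/k₁) = -91200/8.314 × -4.916920e-04 = 5.39359
Step 5: k₂ = k₁ × exp(5.39359) = 4.329e-02 × 2.19992e+02 = 9.523e+00 s⁻¹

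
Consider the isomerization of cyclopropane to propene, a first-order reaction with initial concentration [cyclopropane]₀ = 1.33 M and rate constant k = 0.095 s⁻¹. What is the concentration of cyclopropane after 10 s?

0.5144 M

Step 1: For a first-order reaction: [cyclopropane] = [cyclopropane]₀ × e^(-kt)
Step 2: [cyclopropane] = 1.33 × e^(-0.095 × 10)
Step 3: [cyclopropane] = 1.33 × e^(-0.95)
Step 4: [cyclopropane] = 1.33 × 0.386741 = 0.5144 M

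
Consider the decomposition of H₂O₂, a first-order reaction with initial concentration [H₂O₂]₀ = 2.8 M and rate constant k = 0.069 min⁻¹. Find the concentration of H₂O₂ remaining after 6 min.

1.851 M

Step 1: For a first-order reaction: [H₂O₂] = [H₂O₂]₀ × e^(-kt)
Step 2: [H₂O₂] = 2.8 × e^(-0.069 × 6)
Step 3: [H₂O₂] = 2.8 × e^(-0.414)
Step 4: [H₂O₂] = 2.8 × 0.661001 = 1.851 M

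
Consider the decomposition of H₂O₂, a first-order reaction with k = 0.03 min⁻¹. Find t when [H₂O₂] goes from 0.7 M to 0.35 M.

23.1 min

Step 1: For first-order: t = ln([H₂O₂]₀/[H₂O₂])/k
Step 2: t = ln(0.7/0.35)/0.03
Step 3: t = ln(2)/0.03
Step 4: t = 0.6931/0.03 = 23.1 min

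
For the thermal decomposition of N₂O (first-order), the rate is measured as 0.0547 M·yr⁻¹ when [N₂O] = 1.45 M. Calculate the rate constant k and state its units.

0.03772 yr⁻¹

Step 1: rate = k[N₂O]^1, so k = rate / [N₂O]^1.
Step 2: k = 0.0547 / (1.45)^1 = 0.0547 / 1.45.
Step 3: k = 0.03772 yr⁻¹.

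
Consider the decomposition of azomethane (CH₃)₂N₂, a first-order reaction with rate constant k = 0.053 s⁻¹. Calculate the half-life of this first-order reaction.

13.08 s

Step 1: For a first-order reaction, t₁/₂ = ln(2)/k
Step 2: t₁/₂ = ln(2)/0.053
Step 3: t₁/₂ = 0.6931/0.053 = 13.08 s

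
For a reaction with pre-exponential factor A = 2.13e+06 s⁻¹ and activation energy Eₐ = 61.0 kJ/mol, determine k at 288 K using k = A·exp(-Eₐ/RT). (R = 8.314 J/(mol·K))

1.84e-05 s⁻¹

Step 1: Use the Arrhenius equation: k = A × exp(-Eₐ/RT)
Step 2: Convert Eₐ to J/mol: 61.0 kJ/mol = 61000 J/mol
Step 3: Calculate the exponent: -Eₐ/(RT) = -61000/(8.314 × 288) = -25.47577
Step 4: k = 2.13e+06 × exp(-25.47577)
Step 5: k = 2.13e+06 × 8.63006e-12 = 1.8382e-05 s⁻¹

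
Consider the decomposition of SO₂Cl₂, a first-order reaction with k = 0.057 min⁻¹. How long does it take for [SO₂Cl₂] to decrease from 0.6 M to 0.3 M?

12.16 min

Step 1: For first-order: t = ln([SO₂Cl₂]₀/[SO₂Cl₂])/k
Step 2: t = ln(0.6/0.3)/0.057
Step 3: t = ln(2)/0.057
Step 4: t = 0.6931/0.057 = 12.16 min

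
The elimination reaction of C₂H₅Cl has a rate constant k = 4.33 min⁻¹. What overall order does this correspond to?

first order (1)

Step 1: The units of k for an nth-order reaction are (concentration)^(1-n)·(time)⁻¹.
Step 2: Here k has units min⁻¹, so the concentration exponent is 0.
Step 3: 1 - n = 0 ⇒ n = 1. The reaction is first order.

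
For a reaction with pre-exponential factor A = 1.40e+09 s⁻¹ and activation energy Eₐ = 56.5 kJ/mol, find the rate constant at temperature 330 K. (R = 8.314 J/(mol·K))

1.59e+00 s⁻¹

Step 1: Use the Arrhenius equation: k = A × exp(-Eₐ/RT)
Step 2: Convert Eₐ to J/mol: 56.5 kJ/mol = 56500 J/mol
Step 3: Calculate the exponent: -Eₐ/(RT) = -56500/(8.314 × 330) = -20.59323
Step 4: k = 1.40e+09 × exp(-20.59323)
Step 5: k = 1.40e+09 × 1.13887e-09 = 1.5944e+00 s⁻¹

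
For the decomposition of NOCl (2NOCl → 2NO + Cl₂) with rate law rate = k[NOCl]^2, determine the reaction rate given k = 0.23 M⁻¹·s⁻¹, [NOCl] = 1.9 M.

0.8303 M/s

Step 1: Identify the rate law: rate = k[NOCl]^2
Step 2: Substitute values: rate = 0.23 × (1.9)^2
Step 3: Calculate: rate = 0.23 × 3.61 = 0.8303 M/s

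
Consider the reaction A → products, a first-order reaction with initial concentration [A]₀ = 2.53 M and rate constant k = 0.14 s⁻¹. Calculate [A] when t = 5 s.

1.256 M

Step 1: For a first-order reaction: [A] = [A]₀ × e^(-kt)
Step 2: [A] = 2.53 × e^(-0.14 × 5)
Step 3: [A] = 2.53 × e^(-0.7)
Step 4: [A] = 2.53 × 0.496585 = 1.256 M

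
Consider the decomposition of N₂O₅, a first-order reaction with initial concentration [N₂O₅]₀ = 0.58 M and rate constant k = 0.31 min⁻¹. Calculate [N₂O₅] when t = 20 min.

0.001177 M

Step 1: For a first-order reaction: [N₂O₅] = [N₂O₅]₀ × e^(-kt)
Step 2: [N₂O₅] = 0.58 × e^(-0.31 × 20)
Step 3: [N₂O₅] = 0.58 × e^(-6.2)
Step 4: [N₂O₅] = 0.58 × 0.00202943 = 0.001177 M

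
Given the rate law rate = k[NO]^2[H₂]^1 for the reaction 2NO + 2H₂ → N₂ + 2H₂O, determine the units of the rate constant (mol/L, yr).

(mol/L)⁻²·yr⁻¹

Step 1: Overall order = 2 + 1 = 3.
Step 2: rate has units mol/L·yr⁻¹; [NO]^2[H₂]^1 has units (mol/L)^3.
Step 3: k = rate/([NO]^2[H₂]^1), so units of k = (mol/L)^(1-3)·yr⁻¹ = (mol/L)⁻²·yr⁻¹.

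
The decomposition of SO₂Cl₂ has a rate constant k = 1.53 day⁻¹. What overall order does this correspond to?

first order (1)

Step 1: The units of k for an nth-order reaction are (concentration)^(1-n)·(time)⁻¹.
Step 2: Here k has units day⁻¹, so the concentration exponent is 0.
Step 3: 1 - n = 0 ⇒ n = 1. The reaction is first order.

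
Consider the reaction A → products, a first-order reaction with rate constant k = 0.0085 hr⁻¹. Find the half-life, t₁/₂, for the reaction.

81.55 hr

Step 1: For a first-order reaction, t₁/₂ = ln(2)/k
Step 2: t₁/₂ = ln(2)/0.0085
Step 3: t₁/₂ = 0.6931/0.0085 = 81.55 hr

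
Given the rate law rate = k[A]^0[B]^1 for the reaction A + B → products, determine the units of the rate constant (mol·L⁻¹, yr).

yr⁻¹

Step 1: Overall order = 0 + 1 = 1.
Step 2: rate has units mol·L⁻¹·yr⁻¹; [A]^0[B]^1 has units (mol·L⁻¹)^1.
Step 3: k = rate/([A]^0[B]^1), so units of k = (mol·L⁻¹)^(1-1)·yr⁻¹ = yr⁻¹.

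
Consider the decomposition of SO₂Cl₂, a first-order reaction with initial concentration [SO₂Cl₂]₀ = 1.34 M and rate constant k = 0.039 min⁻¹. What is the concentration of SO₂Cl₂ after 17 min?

0.6905 M

Step 1: For a first-order reaction: [SO₂Cl₂] = [SO₂Cl₂]₀ × e^(-kt)
Step 2: [SO₂Cl₂] = 1.34 × e^(-0.039 × 17)
Step 3: [SO₂Cl₂] = 1.34 × e^(-0.663)
Step 4: [SO₂Cl₂] = 1.34 × 0.515303 = 0.6905 M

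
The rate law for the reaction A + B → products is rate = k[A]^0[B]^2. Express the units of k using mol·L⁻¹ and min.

(mol·L⁻¹)⁻¹·min⁻¹

Step 1: Overall order = 0 + 2 = 2.
Step 2: rate has units mol·L⁻¹·min⁻¹; [A]^0[B]^2 has units (mol·L⁻¹)^2.
Step 3: k = rate/([A]^0[B]^2), so units of k = (mol·L⁻¹)^(1-2)·min⁻¹ = (mol·L⁻¹)⁻¹·min⁻¹.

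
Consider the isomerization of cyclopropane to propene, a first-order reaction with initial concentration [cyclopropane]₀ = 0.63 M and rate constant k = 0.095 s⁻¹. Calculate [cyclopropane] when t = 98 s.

5.702e-05 M

Step 1: For a first-order reaction: [cyclopropane] = [cyclopropane]₀ × e^(-kt)
Step 2: [cyclopropane] = 0.63 × e^(-0.095 × 98)
Step 3: [cyclopropane] = 0.63 × e^(-9.31)
Step 4: [cyclopropane] = 0.63 × 9.05145e-05 = 5.702e-05 M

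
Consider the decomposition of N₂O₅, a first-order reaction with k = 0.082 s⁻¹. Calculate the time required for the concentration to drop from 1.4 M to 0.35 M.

16.91 s

Step 1: For first-order: t = ln([N₂O₅]₀/[N₂O₅])/k
Step 2: t = ln(1.4/0.35)/0.082
Step 3: t = ln(4)/0.082
Step 4: t = 1.386/0.082 = 16.91 s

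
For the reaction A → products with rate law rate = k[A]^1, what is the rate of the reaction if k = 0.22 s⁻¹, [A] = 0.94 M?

0.2068 M/s

Step 1: Identify the rate law: rate = k[A]^1
Step 2: Substitute values: rate = 0.22 × (0.94)^1
Step 3: Calculate: rate = 0.22 × 0.94 = 0.2068 M/s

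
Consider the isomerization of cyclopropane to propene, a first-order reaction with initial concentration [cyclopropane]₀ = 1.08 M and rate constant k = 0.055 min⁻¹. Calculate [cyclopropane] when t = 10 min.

0.6231 M

Step 1: For a first-order reaction: [cyclopropane] = [cyclopropane]₀ × e^(-kt)
Step 2: [cyclopropane] = 1.08 × e^(-0.055 × 10)
Step 3: [cyclopropane] = 1.08 × e^(-0.55)
Step 4: [cyclopropane] = 1.08 × 0.57695 = 0.6231 M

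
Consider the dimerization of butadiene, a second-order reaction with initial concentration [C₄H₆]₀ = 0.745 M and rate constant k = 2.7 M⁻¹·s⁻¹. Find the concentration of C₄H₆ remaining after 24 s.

0.01512 M

Step 1: For a second-order reaction: 1/[C₄H₆] = 1/[C₄H₆]₀ + kt
Step 2: 1/[C₄H₆] = 1/0.745 + 2.7 × 24
Step 3: 1/[C₄H₆] = 1.342 + 64.8 = 66.14
Step 4: [C₄H₆] = 1/66.14 = 0.01512 M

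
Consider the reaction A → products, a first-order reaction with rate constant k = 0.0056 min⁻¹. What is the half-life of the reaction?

123.8 min

Step 1: For a first-order reaction, t₁/₂ = ln(2)/k
Step 2: t₁/₂ = ln(2)/0.0056
Step 3: t₁/₂ = 0.6931/0.0056 = 123.8 min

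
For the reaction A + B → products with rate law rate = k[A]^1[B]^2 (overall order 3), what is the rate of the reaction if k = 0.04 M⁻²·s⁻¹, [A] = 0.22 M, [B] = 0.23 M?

0.0004655 M/s

Step 1: The rate law is rate = k[A]^1[B]^2, overall order = 1+2 = 3
Step 2: Substitute values: rate = 0.04 × (0.22)^1 × (0.23)^2
Step 3: rate = 0.04 × 0.22 × 0.0529 = 0.00046552 M/s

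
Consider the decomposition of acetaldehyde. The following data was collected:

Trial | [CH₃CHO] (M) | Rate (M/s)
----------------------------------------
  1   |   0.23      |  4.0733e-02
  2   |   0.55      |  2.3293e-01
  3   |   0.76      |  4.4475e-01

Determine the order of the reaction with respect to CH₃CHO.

second order (2)

Step 1: Compare trials to find order n where rate₂/rate₁ = ([CH₃CHO]₂/[CH₃CHO]₁)^n
Step 2: rate₂/rate₁ = 2.3293e-01/4.0733e-02 = 5.718
Step 3: [CH₃CHO]₂/[CH₃CHO]₁ = 0.55/0.23 = 2.391
Step 4: n = ln(5.718)/ln(2.391) = 2.00 ≈ 2
Step 5: The reaction is second order in CH₃CHO.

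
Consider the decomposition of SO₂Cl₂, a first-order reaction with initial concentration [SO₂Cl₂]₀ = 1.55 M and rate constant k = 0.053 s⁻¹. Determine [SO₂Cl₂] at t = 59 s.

0.06797 M

Step 1: For a first-order reaction: [SO₂Cl₂] = [SO₂Cl₂]₀ × e^(-kt)
Step 2: [SO₂Cl₂] = 1.55 × e^(-0.053 × 59)
Step 3: [SO₂Cl₂] = 1.55 × e^(-3.127)
Step 4: [SO₂Cl₂] = 1.55 × 0.0438491 = 0.06797 M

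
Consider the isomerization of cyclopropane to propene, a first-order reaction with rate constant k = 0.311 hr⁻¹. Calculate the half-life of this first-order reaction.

2.229 hr

Step 1: For a first-order reaction, t₁/₂ = ln(2)/k
Step 2: t₁/₂ = ln(2)/0.311
Step 3: t₁/₂ = 0.6931/0.311 = 2.229 hr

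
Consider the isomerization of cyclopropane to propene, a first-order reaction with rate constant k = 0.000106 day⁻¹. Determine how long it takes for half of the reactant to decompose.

6539 day

Step 1: For a first-order reaction, t₁/₂ = ln(2)/k
Step 2: t₁/₂ = ln(2)/0.000106
Step 3: t₁/₂ = 0.6931/0.000106 = 6539 day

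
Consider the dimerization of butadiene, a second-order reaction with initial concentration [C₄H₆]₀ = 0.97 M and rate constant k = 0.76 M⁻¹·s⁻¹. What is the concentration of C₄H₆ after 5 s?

0.207 M

Step 1: For a second-order reaction: 1/[C₄H₆] = 1/[C₄H₆]₀ + kt
Step 2: 1/[C₄H₆] = 1/0.97 + 0.76 × 5
Step 3: 1/[C₄H₆] = 1.031 + 3.8 = 4.831
Step 4: [C₄H₆] = 1/4.831 = 0.207 M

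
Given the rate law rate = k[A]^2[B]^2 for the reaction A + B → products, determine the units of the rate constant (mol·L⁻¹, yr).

(mol·L⁻¹)⁻³·yr⁻¹

Step 1: Overall order = 2 + 2 = 4.
Step 2: rate has units mol·L⁻¹·yr⁻¹; [A]^2[B]^2 has units (mol·L⁻¹)^4.
Step 3: k = rate/([A]^2[B]^2), so units of k = (mol·L⁻¹)^(1-4)·yr⁻¹ = (mol·L⁻¹)⁻³·yr⁻¹.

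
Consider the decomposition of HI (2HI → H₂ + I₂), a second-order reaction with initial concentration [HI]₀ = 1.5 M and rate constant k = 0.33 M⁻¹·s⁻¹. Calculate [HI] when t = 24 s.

0.1165 M

Step 1: For a second-order reaction: 1/[HI] = 1/[HI]₀ + kt
Step 2: 1/[HI] = 1/1.5 + 0.33 × 24
Step 3: 1/[HI] = 0.6667 + 7.92 = 8.587
Step 4: [HI] = 1/8.587 = 0.1165 M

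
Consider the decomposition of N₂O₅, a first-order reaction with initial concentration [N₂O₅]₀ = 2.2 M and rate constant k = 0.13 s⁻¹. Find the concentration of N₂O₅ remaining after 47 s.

0.004885 M

Step 1: For a first-order reaction: [N₂O₅] = [N₂O₅]₀ × e^(-kt)
Step 2: [N₂O₅] = 2.2 × e^(-0.13 × 47)
Step 3: [N₂O₅] = 2.2 × e^(-6.11)
Step 4: [N₂O₅] = 2.2 × 0.00222055 = 0.004885 M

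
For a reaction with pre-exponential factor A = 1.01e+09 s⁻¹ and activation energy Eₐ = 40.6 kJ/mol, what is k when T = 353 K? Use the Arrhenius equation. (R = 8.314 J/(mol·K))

9.92e+02 s⁻¹

Step 1: Use the Arrhenius equation: k = A × exp(-Eₐ/RT)
Step 2: Convert Eₐ to J/mol: 40.6 kJ/mol = 40600 J/mol
Step 3: Calculate the exponent: -Eₐ/(RT) = -40600/(8.314 × 353) = -13.83379
Step 4: k = 1.01e+09 × exp(-13.83379)
Step 5: k = 1.01e+09 × 9.81887e-07 = 9.9171e+02 s⁻¹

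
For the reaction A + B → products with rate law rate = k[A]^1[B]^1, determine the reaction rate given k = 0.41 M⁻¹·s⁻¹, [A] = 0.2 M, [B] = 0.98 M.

0.08036 M/s

Step 1: The rate law is rate = k[A]^1[B]^1
Step 2: Substitute: rate = 0.41 × (0.2)^1 × (0.98)^1
Step 3: rate = 0.41 × 0.2 × 0.98 = 0.08036 M/s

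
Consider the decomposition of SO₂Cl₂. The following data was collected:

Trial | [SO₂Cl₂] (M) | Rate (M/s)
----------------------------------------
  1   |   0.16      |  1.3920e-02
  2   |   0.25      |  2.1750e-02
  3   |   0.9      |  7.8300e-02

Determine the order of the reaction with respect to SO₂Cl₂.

first order (1)

Step 1: Compare trials to find order n where rate₂/rate₁ = ([SO₂Cl₂]₂/[SO₂Cl₂]₁)^n
Step 2: rate₂/rate₁ = 2.1750e-02/1.3920e-02 = 1.562
Step 3: [SO₂Cl₂]₂/[SO₂Cl₂]₁ = 0.25/0.16 = 1.562
Step 4: n = ln(1.562)/ln(1.562) = 1.00 ≈ 1
Step 5: The reaction is first order in SO₂Cl₂.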